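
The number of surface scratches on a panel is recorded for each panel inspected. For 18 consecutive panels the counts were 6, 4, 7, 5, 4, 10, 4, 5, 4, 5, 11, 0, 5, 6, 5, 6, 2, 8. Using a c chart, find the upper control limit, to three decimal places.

12.353

c̄ = (6 + 4 + 7 + 5 + 4 + 10 + 4 + 5 + 4 + 5 + 11 + 0 + 5 + 6 + 5 + 6 + 2 + 8) / 18 = 97 / 18 = 5.3889
UCL = c̄ + 3√c̄ = 5.3889 + 3 × √5.3889 = 5.3889 + 3 × 2.3214 = 12.3531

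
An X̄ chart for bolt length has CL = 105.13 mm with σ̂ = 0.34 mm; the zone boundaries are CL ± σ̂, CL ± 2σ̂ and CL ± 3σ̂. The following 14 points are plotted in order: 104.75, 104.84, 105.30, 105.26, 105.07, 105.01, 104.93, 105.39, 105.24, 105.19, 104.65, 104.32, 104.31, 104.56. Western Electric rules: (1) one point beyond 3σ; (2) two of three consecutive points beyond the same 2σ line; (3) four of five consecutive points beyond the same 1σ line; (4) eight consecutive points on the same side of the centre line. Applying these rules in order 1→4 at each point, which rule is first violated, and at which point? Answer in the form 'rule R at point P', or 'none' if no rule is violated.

Zone of each point (C = within 1σ̂, B = 1σ̂–2σ̂, A = 2σ̂–3σ̂, * = beyond 3σ̂; sign = side of CL): 1:-B, 2:-C, 3:+C, 4:+C, 5:-C, 6:-C, 7:-C, 8:+C, 9:+C, 10:+C, 11:-B, 12:-A, 13:-A, 14:-B
Rule 2 (two of three consecutive points beyond the same 2σ limit) is satisfied at point 13.

rule 2 at point 13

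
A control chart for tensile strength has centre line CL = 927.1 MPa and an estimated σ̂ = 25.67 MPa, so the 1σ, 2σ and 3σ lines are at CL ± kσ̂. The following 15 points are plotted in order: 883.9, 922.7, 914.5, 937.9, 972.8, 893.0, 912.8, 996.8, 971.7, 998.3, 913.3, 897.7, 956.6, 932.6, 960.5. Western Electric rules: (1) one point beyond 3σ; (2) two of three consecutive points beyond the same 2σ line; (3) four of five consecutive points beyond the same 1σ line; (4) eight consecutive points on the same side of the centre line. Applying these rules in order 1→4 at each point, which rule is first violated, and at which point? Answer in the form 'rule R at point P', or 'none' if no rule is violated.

rule 2 at point 10

Zone of each point (C = within 1σ̂, B = 1σ̂–2σ̂, A = 2σ̂–3σ̂, * = beyond 3σ̂; sign = side of CL): 1:-B, 2:-C, 3:-C, 4:+C, 5:+B, 6:-B, 7:-C, 8:+A, 9:+B, 10:+A, 11:-C, 12:-B, 13:+B, 14:+C, 15:+B
Rule 2 (two of three consecutive points beyond the same 2σ limit) is satisfied at point 10.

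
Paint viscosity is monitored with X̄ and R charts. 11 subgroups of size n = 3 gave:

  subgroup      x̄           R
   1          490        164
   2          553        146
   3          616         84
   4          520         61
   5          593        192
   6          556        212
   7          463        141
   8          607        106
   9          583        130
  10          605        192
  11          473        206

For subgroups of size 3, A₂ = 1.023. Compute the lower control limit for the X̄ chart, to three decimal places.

X̄̄ = (490 + 553 + 616 + 520 + 593 + 556 + 463 + 607 + 583 + 605 + 473) / 11 = 6059.0000 / 11 = 550.8182
R̄ = (164 + 146 + 84 + 61 + 192 + 212 + 141 + 106 + 130 + 192 + 206) / 11 = 1634.0000 / 11 = 148.5455
LCL = X̄̄ − A₂·R̄ = 550.8182 − 1.023 × 148.5455 = 398.8562

398.856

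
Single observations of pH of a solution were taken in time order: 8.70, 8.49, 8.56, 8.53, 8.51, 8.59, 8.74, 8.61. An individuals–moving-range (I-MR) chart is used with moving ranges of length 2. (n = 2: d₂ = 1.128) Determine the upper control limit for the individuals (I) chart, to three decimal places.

X̄ = (8.70 + 8.49 + 8.56 + 8.53 + 8.51 + 8.59 + 8.74 + 8.61) / 8 = 8.5913
Moving ranges: 0.21, 0.07, 0.03, 0.02, 0.08, 0.15, 0.13; M̄R̄ = 0.6900 / 7 = 0.0986
UCL = X̄ + 3·M̄R̄/d₂ = 8.5913 + 3 × 0.0986 / 1.128 = 8.8534

8.853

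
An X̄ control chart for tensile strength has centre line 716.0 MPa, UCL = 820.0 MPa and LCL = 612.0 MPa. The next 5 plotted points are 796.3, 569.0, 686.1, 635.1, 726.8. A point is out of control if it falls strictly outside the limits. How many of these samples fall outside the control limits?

1

Compare each point to [612.0, 820.0]: sample 2 = 569.0 < LCL.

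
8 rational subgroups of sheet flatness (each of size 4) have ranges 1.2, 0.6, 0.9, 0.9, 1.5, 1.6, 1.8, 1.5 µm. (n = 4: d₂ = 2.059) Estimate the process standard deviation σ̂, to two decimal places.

R̄ = (1.2 + 0.6 + 0.9 + 0.9 + 1.5 + 1.6 + 1.8 + 1.5) / 8 = 1.2500
σ̂ = R̄ / d₂ = 1.2500 / 2.059 = 0.6071

0.61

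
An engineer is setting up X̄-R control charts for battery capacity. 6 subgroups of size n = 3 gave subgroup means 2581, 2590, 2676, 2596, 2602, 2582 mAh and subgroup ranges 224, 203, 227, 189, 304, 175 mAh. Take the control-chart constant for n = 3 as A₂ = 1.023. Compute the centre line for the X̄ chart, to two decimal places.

2604.50

X̄̄ = (2581 + 2590 + 2676 + 2596 + 2602 + 2582) / 6 = 15627.0000 / 6 = 2604.5000
CL = X̄̄ = 2604.5000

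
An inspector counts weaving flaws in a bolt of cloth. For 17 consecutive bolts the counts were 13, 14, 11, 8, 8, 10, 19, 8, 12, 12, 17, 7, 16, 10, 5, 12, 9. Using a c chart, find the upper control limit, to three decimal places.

21.291

c̄ = (13 + 14 + 11 + 8 + 8 + 10 + 19 + 8 + 12 + 12 + 17 + 7 + 16 + 10 + 5 + 12 + 9) / 17 = 191 / 17 = 11.2353
UCL = c̄ + 3√c̄ = 11.2353 + 3 × √11.2353 = 11.2353 + 3 × 3.3519 = 21.2910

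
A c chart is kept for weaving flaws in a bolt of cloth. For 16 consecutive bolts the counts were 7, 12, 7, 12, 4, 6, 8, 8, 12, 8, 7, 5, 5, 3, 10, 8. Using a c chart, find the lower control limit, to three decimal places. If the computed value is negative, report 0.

0.000

c̄ = (7 + 12 + 7 + 12 + 4 + 6 + 8 + 8 + 12 + 8 + 7 + 5 + 5 + 3 + 10 + 8) / 16 = 122 / 16 = 7.6250
LCL = c̄ − 3√c̄ = 7.6250 − 3 × 2.7613 = -0.6590 → 0 (cannot be negative)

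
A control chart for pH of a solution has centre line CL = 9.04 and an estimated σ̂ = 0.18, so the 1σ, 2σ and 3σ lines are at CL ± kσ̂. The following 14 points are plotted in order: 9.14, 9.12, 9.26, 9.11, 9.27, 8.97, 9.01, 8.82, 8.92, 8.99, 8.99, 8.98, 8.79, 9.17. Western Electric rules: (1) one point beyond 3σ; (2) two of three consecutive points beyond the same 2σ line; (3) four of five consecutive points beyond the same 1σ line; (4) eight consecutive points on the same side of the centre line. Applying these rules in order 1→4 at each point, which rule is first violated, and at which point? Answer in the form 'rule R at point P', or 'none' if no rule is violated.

rule 4 at point 13

Zone of each point (C = within 1σ̂, B = 1σ̂–2σ̂, A = 2σ̂–3σ̂, * = beyond 3σ̂; sign = side of CL): 1:+C, 2:+C, 3:+B, 4:+C, 5:+B, 6:-C, 7:-C, 8:-B, 9:-C, 10:-C, 11:-C, 12:-C, 13:-B, 14:+C
Rule 4 (eight consecutive points on the same side of the centre line) is satisfied at point 13.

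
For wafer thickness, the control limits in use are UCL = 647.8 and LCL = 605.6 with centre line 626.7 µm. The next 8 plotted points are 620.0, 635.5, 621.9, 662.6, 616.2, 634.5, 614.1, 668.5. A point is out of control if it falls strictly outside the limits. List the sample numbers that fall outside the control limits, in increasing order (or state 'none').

Compare each point to [605.6, 647.8]: sample 4 = 662.6 > UCL; sample 8 = 668.5 > UCL.

4, 8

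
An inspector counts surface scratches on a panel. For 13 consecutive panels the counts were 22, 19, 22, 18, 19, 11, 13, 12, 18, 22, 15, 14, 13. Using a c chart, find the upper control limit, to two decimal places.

c̄ = (22 + 19 + 22 + 18 + 19 + 11 + 13 + 12 + 18 + 22 + 15 + 14 + 13) / 13 = 218 / 13 = 16.7692
UCL = c̄ + 3√c̄ = 16.7692 + 3 × √16.7692 = 16.7692 + 3 × 4.0950 = 29.0543

29.05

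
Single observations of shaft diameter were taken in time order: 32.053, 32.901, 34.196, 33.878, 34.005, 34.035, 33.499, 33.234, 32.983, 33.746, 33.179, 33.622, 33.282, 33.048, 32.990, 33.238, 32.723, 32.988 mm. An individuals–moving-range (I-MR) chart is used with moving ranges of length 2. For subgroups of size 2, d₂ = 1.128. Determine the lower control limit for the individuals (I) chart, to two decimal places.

X̄ = (32.053 + 32.901 + 34.196 + 33.878 + 34.005 + 34.035 + 33.499 + 33.234 + 32.983 + 33.746 + 33.179 + 33.622 + 33.282 + 33.048 + 32.990 + 33.238 + 32.723 + 32.988) / 18 = 33.3111
Moving ranges: 0.848, 1.295, 0.318, 0.127, 0.030, 0.536, 0.265, 0.251, 0.763, 0.567, 0.443, 0.340, 0.234, 0.058, 0.248, 0.515, 0.265; M̄R̄ = 7.1030 / 17 = 0.4178
LCL = X̄ − 3·M̄R̄/d₂ = 33.3111 − 3 × 0.4178 / 1.128 = 32.1999

32.20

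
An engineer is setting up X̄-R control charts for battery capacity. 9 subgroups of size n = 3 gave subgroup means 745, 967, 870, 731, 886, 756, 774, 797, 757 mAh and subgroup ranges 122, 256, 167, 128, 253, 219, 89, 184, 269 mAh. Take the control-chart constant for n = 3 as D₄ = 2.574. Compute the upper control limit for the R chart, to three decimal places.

482.482

R̄ = (122 + 256 + 167 + 128 + 253 + 219 + 89 + 184 + 269) / 9 = 1687.0000 / 9 = 187.4444
UCL_R = D₄·R̄ = 2.574 × 187.4444 = 482.4820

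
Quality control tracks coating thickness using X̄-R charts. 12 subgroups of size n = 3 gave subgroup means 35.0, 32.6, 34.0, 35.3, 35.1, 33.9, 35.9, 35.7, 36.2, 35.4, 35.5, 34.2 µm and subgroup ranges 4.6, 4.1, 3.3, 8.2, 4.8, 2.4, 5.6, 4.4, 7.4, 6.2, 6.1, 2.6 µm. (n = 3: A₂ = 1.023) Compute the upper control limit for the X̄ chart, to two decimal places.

X̄̄ = (35.0 + 32.6 + 34.0 + 35.3 + 35.1 + 33.9 + 35.9 + 35.7 + 36.2 + 35.4 + 35.5 + 34.2) / 12 = 418.8000 / 12 = 34.9000
R̄ = (4.6 + 4.1 + 3.3 + 8.2 + 4.8 + 2.4 + 5.6 + 4.4 + 7.4 + 6.2 + 6.1 + 2.6) / 12 = 59.7000 / 12 = 4.9750
UCL = X̄̄ + A₂·R̄ = 34.9000 + 1.023 × 4.9750 = 39.9894

39.99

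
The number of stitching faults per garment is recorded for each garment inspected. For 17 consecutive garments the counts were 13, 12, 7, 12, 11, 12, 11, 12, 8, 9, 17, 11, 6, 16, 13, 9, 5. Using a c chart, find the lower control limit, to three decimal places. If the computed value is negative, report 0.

c̄ = (13 + 12 + 7 + 12 + 11 + 12 + 11 + 12 + 8 + 9 + 17 + 11 + 6 + 16 + 13 + 9 + 5) / 17 = 184 / 17 = 10.8235
LCL = c̄ − 3√c̄ = 10.8235 − 3 × 3.2899 = 0.9538

0.954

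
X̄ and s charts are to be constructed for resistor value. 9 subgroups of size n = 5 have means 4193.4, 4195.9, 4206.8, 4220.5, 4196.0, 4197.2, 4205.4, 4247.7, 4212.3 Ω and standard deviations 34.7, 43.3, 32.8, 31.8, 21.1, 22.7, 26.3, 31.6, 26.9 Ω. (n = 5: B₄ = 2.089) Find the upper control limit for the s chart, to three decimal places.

s̄ = (34.7 + 43.3 + 32.8 + 31.8 + 21.1 + 22.7 + 26.3 + 31.6 + 26.9) / 9 = 30.1333
UCL_s = B₄·s̄ = 2.089 × 30.1333 = 62.9485

62.949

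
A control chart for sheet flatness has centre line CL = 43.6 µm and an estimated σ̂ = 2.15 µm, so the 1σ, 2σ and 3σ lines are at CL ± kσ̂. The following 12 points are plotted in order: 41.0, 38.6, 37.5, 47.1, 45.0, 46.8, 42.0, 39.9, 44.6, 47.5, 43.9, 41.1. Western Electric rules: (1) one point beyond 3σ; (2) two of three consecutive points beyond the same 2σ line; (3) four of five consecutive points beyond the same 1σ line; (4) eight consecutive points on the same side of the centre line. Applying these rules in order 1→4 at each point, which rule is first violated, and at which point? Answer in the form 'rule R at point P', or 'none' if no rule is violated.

Zone of each point (C = within 1σ̂, B = 1σ̂–2σ̂, A = 2σ̂–3σ̂, * = beyond 3σ̂; sign = side of CL): 1:-B, 2:-A, 3:-A, 4:+B, 5:+C, 6:+B, 7:-C, 8:-B, 9:+C, 10:+B, 11:+C, 12:-B
Rule 2 (two of three consecutive points beyond the same 2σ limit) is satisfied at point 3.

rule 2 at point 3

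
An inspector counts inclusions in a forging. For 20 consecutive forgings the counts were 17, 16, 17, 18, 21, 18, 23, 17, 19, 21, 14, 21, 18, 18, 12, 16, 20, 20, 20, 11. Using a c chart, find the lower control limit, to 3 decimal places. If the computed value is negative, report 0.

5.175

c̄ = (17 + 16 + 17 + 18 + 21 + 18 + 23 + 17 + 19 + 21 + 14 + 21 + 18 + 18 + 12 + 16 + 20 + 20 + 20 + 11) / 20 = 357 / 20 = 17.8500
LCL = c̄ − 3√c̄ = 17.8500 − 3 × 4.2249 = 5.1752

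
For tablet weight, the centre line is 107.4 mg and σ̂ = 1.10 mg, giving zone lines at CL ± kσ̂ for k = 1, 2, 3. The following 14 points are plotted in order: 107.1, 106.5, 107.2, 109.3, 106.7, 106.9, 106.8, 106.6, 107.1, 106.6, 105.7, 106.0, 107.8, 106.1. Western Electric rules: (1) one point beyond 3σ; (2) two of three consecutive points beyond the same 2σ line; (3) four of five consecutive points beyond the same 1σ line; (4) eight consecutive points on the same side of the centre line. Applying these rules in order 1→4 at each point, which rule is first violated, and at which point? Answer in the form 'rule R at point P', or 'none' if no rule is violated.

rule 4 at point 12

Zone of each point (C = within 1σ̂, B = 1σ̂–2σ̂, A = 2σ̂–3σ̂, * = beyond 3σ̂; sign = side of CL): 1:-C, 2:-C, 3:-C, 4:+B, 5:-C, 6:-C, 7:-C, 8:-C, 9:-C, 10:-C, 11:-B, 12:-B, 13:+C, 14:-B
Rule 4 (eight consecutive points on the same side of the centre line) is satisfied at point 12.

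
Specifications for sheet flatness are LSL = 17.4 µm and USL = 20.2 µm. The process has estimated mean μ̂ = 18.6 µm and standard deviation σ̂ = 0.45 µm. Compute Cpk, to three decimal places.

0.889

Cpu = (USL − μ̂) / (3σ̂) = (20.2 − 18.6) / (3 × 0.45) = 1.1852; Cpl = (μ̂ − LSL) / (3σ̂) = (18.6 − 17.4) / (3 × 0.45) = 0.8889; Cpk = min(Cpu, Cpl) = 0.8889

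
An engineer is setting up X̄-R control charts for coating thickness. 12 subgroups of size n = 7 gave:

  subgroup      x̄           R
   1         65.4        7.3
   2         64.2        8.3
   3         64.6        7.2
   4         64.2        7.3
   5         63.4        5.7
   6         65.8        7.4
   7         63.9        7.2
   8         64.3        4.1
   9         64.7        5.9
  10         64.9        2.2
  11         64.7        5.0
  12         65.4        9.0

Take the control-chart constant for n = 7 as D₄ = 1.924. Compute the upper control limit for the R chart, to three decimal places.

12.282

R̄ = (7.3 + 8.3 + 7.2 + 7.3 + 5.7 + 7.4 + 7.2 + 4.1 + 5.9 + 2.2 + 5.0 + 9.0) / 12 = 76.6000 / 12 = 6.3833
UCL_R = D₄·R̄ = 1.924 × 6.3833 = 12.2815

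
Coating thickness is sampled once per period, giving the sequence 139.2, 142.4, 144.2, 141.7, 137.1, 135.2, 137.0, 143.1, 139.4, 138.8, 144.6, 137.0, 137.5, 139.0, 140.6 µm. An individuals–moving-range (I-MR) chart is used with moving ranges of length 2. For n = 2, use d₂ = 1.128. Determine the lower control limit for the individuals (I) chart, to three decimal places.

X̄ = (139.2 + 142.4 + 144.2 + 141.7 + 137.1 + 135.2 + 137.0 + 143.1 + 139.4 + 138.8 + 144.6 + 137.0 + 137.5 + 139.0 + 140.6) / 15 = 139.7867
Moving ranges: 3.2, 1.8, 2.5, 4.6, 1.9, 1.8, 6.1, 3.7, 0.6, 5.8, 7.6, 0.5, 1.5, 1.6; M̄R̄ = 43.2000 / 14 = 3.0857
LCL = X̄ − 3·M̄R̄/d₂ = 139.7867 − 3 × 3.0857 / 1.128 = 131.5800

131.580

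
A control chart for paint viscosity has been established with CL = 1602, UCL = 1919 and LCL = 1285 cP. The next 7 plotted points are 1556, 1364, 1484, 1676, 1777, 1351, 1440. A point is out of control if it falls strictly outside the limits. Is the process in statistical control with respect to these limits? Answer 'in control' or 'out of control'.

All 7 points lie within [1285, 1919].

in control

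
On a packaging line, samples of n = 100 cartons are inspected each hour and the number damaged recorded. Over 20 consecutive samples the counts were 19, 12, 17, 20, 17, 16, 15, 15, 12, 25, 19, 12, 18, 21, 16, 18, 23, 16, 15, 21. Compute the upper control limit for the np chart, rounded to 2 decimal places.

28.71

p̄ = Σdᵢ / (k·n) = 347 / (20 × 100) = 0.17350
UCL = np̄ + 3·√(np̄(1−p̄)) = 17.3500 + 3 × √(17.3500×0.82650) = 17.3500 + 3 × 3.7868 = 28.7104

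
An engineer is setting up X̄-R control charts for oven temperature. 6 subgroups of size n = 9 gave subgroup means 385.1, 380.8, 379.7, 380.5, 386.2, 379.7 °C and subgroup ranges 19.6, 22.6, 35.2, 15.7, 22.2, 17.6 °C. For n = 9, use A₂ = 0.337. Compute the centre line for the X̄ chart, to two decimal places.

X̄̄ = (385.1 + 380.8 + 379.7 + 380.5 + 386.2 + 379.7) / 6 = 2292.0000 / 6 = 382.0000
CL = X̄̄ = 382.0000

382.00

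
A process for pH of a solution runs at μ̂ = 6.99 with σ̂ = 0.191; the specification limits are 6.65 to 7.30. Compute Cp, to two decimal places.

0.57

Cp = (USL − LSL) / (6σ̂) = (7.30 − 6.65) / (6 × 0.191) = 0.6500 / 1.1460 = 0.5672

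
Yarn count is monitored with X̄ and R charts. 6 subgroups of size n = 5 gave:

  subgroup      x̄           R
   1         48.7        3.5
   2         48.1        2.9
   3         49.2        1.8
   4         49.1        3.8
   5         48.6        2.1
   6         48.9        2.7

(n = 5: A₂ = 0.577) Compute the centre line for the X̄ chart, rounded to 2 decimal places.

48.77

X̄̄ = (48.7 + 48.1 + 49.2 + 49.1 + 48.6 + 48.9) / 6 = 292.6000 / 6 = 48.7667
CL = X̄̄ = 48.7667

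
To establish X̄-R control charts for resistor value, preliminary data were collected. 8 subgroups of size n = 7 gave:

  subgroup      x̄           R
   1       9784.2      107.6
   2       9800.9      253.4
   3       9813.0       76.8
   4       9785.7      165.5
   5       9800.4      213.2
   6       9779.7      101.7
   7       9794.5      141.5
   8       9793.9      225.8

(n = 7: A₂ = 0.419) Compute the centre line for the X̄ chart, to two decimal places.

X̄̄ = (9784.2 + 9800.9 + 9813.0 + 9785.7 + 9800.4 + 9779.7 + 9794.5 + 9793.9) / 8 = 78352.3000 / 8 = 9794.0375
CL = X̄̄ = 9794.0375

9794.04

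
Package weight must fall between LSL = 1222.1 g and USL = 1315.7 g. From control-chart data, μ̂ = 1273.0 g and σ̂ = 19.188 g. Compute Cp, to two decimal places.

Cp = (USL − LSL) / (6σ̂) = (1315.7 − 1222.1) / (6 × 19.188) = 93.6000 / 115.1280 = 0.8130

0.81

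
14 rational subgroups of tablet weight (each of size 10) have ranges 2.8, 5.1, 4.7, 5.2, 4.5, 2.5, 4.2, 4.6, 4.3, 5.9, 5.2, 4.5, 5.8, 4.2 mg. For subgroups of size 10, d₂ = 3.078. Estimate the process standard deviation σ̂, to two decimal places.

R̄ = (2.8 + 5.1 + 4.7 + 5.2 + 4.5 + 2.5 + 4.2 + 4.6 + 4.3 + 5.9 + 5.2 + 4.5 + 5.8 + 4.2) / 14 = 4.5357
σ̂ = R̄ / d₂ = 4.5357 / 3.078 = 1.4736

1.47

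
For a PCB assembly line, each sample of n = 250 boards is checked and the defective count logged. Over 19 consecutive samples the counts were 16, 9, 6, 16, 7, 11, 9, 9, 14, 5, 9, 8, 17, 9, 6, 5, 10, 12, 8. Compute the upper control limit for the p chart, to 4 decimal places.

p̄ = Σdᵢ / (k·n) = 186 / (19 × 250) = 0.03916
UCL = p̄ + 3·√(p̄(1−p̄)/n) = 0.03916 + 3 × √(0.03916×0.96084/250) = 0.03916 + 3 × 0.01227 = 0.07596

0.0760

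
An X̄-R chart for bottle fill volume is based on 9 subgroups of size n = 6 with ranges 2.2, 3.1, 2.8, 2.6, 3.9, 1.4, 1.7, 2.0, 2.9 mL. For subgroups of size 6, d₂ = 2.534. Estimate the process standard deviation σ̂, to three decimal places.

R̄ = (2.2 + 3.1 + 2.8 + 2.6 + 3.9 + 1.4 + 1.7 + 2.0 + 2.9) / 9 = 2.5111
σ̂ = R̄ / d₂ = 2.5111 / 2.534 = 0.9910

0.991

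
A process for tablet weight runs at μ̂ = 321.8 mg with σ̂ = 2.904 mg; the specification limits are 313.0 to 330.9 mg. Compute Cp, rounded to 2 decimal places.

Cp = (USL − LSL) / (6σ̂) = (330.9 − 313.0) / (6 × 2.904) = 17.9000 / 17.4240 = 1.0273

1.03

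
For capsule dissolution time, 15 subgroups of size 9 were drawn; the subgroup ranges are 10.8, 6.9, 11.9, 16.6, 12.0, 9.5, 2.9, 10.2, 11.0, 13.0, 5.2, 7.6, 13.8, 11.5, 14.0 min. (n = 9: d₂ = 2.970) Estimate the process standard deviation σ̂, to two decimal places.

3.52

R̄ = (10.8 + 6.9 + 11.9 + 16.6 + 12.0 + 9.5 + 2.9 + 10.2 + 11.0 + 13.0 + 5.2 + 7.6 + 13.8 + 11.5 + 14.0) / 15 = 10.4600
σ̂ = R̄ / d₂ = 10.4600 / 2.970 = 3.5219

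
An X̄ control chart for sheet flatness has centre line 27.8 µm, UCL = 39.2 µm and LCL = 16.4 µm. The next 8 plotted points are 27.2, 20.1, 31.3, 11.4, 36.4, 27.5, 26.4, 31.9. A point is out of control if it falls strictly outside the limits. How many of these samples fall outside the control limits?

Compare each point to [16.4, 39.2]: sample 4 = 11.4 < LCL.

1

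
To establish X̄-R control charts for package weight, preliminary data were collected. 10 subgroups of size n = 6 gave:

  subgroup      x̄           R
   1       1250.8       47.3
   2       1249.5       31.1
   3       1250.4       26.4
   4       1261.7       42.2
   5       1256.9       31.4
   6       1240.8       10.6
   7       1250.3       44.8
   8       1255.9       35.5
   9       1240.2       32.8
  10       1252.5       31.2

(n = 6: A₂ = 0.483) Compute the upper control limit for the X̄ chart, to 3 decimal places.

X̄̄ = (1250.8 + 1249.5 + 1250.4 + 1261.7 + 1256.9 + 1240.8 + 1250.3 + 1255.9 + 1240.2 + 1252.5) / 10 = 12509.0000 / 10 = 1250.9000
R̄ = (47.3 + 31.1 + 26.4 + 42.2 + 31.4 + 10.6 + 44.8 + 35.5 + 32.8 + 31.2) / 10 = 333.3000 / 10 = 33.3300
UCL = X̄̄ + A₂·R̄ = 1250.9000 + 0.483 × 33.3300 = 1266.9984

1266.998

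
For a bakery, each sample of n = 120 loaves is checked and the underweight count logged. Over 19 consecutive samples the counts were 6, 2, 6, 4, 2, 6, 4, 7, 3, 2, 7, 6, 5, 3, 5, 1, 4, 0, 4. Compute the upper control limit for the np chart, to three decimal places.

9.989

p̄ = Σdᵢ / (k·n) = 77 / (19 × 120) = 0.03377
UCL = np̄ + 3·√(np̄(1−p̄)) = 4.0526 + 3 × √(4.0526×0.96623) = 4.0526 + 3 × 1.9788 = 9.9891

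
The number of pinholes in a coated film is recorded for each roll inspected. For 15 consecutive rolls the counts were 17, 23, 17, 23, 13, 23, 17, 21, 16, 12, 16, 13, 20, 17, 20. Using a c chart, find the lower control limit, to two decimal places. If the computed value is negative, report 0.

c̄ = (17 + 23 + 17 + 23 + 13 + 23 + 17 + 21 + 16 + 12 + 16 + 13 + 20 + 17 + 20) / 15 = 268 / 15 = 17.8667
LCL = c̄ − 3√c̄ = 17.8667 − 3 × 4.2269 = 5.1860

5.19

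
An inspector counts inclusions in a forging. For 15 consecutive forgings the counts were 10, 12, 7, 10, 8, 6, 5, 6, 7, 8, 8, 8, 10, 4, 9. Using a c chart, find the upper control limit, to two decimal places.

16.28

c̄ = (10 + 12 + 7 + 10 + 8 + 6 + 5 + 6 + 7 + 8 + 8 + 8 + 10 + 4 + 9) / 15 = 118 / 15 = 7.8667
UCL = c̄ + 3√c̄ = 7.8667 + 3 × √7.8667 = 7.8667 + 3 × 2.8048 = 16.2809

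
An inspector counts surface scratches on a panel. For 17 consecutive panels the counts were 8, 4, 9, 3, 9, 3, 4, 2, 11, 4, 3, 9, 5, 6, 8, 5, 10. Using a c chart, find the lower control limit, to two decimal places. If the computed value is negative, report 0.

0.00

c̄ = (8 + 4 + 9 + 3 + 9 + 3 + 4 + 2 + 11 + 4 + 3 + 9 + 5 + 6 + 8 + 5 + 10) / 17 = 103 / 17 = 6.0588
LCL = c̄ − 3√c̄ = 6.0588 − 3 × 2.4615 = -1.3256 → 0 (cannot be negative)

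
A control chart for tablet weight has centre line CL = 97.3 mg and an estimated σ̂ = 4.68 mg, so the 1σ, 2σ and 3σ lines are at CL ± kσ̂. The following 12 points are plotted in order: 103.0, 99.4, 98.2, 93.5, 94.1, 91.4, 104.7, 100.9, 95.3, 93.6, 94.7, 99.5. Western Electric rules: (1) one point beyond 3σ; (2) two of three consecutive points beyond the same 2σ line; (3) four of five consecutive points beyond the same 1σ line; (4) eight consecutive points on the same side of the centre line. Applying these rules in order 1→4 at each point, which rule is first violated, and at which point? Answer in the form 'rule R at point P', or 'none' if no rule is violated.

Zone of each point (C = within 1σ̂, B = 1σ̂–2σ̂, A = 2σ̂–3σ̂, * = beyond 3σ̂; sign = side of CL): 1:+B, 2:+C, 3:+C, 4:-C, 5:-C, 6:-B, 7:+B, 8:+C, 9:-C, 10:-C, 11:-C, 12:+C
No rule fires across all 12 points.

none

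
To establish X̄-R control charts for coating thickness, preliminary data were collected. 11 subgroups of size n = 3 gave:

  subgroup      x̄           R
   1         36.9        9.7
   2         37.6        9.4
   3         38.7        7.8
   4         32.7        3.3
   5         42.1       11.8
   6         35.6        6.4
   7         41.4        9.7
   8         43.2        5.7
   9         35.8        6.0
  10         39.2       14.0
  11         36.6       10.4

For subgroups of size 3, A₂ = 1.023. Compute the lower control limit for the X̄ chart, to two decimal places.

29.40

X̄̄ = (36.9 + 37.6 + 38.7 + 32.7 + 42.1 + 35.6 + 41.4 + 43.2 + 35.8 + 39.2 + 36.6) / 11 = 419.8000 / 11 = 38.1636
R̄ = (9.7 + 9.4 + 7.8 + 3.3 + 11.8 + 6.4 + 9.7 + 5.7 + 6.0 + 14.0 + 10.4) / 11 = 94.2000 / 11 = 8.5636
LCL = X̄̄ − A₂·R̄ = 38.1636 − 1.023 × 8.5636 = 29.4030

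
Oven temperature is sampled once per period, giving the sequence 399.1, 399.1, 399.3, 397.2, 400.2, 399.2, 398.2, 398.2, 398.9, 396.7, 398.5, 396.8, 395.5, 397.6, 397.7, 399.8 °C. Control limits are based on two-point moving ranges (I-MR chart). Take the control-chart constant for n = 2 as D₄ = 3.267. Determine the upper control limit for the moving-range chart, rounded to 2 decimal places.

4.20

Moving ranges: 0.0, 0.2, 2.1, 3.0, 1.0, 1.0, 0.0, 0.7, 2.2, 1.8, 1.7, 1.3, 2.1, 0.1, 2.1; M̄R̄ = 19.3000 / 15 = 1.2867
UCL_MR = D₄·M̄R̄ = 3.267 × 1.2867 = 4.2035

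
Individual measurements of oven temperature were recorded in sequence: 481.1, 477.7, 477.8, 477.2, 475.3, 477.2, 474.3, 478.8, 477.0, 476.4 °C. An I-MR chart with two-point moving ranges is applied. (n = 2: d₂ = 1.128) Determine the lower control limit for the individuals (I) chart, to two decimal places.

X̄ = (481.1 + 477.7 + 477.8 + 477.2 + 475.3 + 477.2 + 474.3 + 478.8 + 477.0 + 476.4) / 10 = 477.2800
Moving ranges: 3.4, 0.1, 0.6, 1.9, 1.9, 2.9, 4.5, 1.8, 0.6; M̄R̄ = 17.7000 / 9 = 1.9667
LCL = X̄ − 3·M̄R̄/d₂ = 477.2800 − 3 × 1.9667 / 1.128 = 472.0495

472.05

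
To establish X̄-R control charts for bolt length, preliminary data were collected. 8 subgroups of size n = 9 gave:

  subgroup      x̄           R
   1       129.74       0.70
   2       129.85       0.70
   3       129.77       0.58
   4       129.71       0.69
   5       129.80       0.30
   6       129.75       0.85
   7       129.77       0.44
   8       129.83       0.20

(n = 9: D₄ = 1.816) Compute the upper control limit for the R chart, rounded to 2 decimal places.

R̄ = (0.70 + 0.70 + 0.58 + 0.69 + 0.30 + 0.85 + 0.44 + 0.20) / 8 = 4.4600 / 8 = 0.5575
UCL_R = D₄·R̄ = 1.816 × 0.5575 = 1.0124

1.01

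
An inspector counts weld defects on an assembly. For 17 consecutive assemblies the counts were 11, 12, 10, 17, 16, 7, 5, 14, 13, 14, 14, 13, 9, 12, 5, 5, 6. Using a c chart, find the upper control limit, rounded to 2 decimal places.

20.61

c̄ = (11 + 12 + 10 + 17 + 16 + 7 + 5 + 14 + 13 + 14 + 14 + 13 + 9 + 12 + 5 + 5 + 6) / 17 = 183 / 17 = 10.7647
UCL = c̄ + 3√c̄ = 10.7647 + 3 × √10.7647 = 10.7647 + 3 × 3.2810 = 20.6076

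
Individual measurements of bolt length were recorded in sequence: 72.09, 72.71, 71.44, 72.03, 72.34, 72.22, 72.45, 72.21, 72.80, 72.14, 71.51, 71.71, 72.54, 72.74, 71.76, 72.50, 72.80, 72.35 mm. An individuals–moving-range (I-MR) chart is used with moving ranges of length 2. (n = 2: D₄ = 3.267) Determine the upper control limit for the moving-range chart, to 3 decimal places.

1.722

Moving ranges: 0.62, 1.27, 0.59, 0.31, 0.12, 0.23, 0.24, 0.59, 0.66, 0.63, 0.20, 0.83, 0.20, 0.98, 0.74, 0.30, 0.45; M̄R̄ = 8.9600 / 17 = 0.5271
UCL_MR = D₄·M̄R̄ = 3.267 × 0.5271 = 1.7219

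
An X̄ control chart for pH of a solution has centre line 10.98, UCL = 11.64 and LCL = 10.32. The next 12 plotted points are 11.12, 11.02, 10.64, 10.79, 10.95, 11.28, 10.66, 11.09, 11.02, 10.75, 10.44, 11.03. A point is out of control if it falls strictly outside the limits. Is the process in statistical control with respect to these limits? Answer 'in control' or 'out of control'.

All 12 points lie within [10.32, 11.64].

in control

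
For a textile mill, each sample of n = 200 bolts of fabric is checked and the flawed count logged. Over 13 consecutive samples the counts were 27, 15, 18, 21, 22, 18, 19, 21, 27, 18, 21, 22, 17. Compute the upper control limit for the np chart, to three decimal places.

33.319

p̄ = Σdᵢ / (k·n) = 266 / (13 × 200) = 0.10231
UCL = np̄ + 3·√(np̄(1−p̄)) = 20.4615 + 3 × √(20.4615×0.89769) = 20.4615 + 3 × 4.2858 = 33.3190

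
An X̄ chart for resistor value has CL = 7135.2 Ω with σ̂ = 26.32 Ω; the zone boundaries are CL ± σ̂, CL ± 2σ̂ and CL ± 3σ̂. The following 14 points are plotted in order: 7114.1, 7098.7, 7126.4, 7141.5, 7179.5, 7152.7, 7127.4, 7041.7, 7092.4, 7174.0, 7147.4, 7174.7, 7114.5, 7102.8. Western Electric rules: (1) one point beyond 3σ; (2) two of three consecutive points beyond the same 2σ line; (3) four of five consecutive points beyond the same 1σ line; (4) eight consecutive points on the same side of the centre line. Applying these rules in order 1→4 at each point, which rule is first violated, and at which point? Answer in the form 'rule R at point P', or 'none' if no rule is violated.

Zone of each point (C = within 1σ̂, B = 1σ̂–2σ̂, A = 2σ̂–3σ̂, * = beyond 3σ̂; sign = side of CL): 1:-C, 2:-B, 3:-C, 4:+C, 5:+B, 6:+C, 7:-C, 8:-*, 9:-B, 10:+B, 11:+C, 12:+B, 13:-C, 14:-B
Rule 1 (one point beyond the 3σ limits) is satisfied at point 8.

rule 1 at point 8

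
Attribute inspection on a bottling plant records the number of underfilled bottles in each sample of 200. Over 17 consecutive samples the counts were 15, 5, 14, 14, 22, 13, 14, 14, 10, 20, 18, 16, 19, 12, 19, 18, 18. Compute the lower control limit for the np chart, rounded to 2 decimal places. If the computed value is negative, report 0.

4.06

p̄ = Σdᵢ / (k·n) = 261 / (17 × 200) = 0.07676
LCL = np̄ − 3·√(np̄(1−p̄)) = 15.3529 − 3 × 3.7649 = 4.0583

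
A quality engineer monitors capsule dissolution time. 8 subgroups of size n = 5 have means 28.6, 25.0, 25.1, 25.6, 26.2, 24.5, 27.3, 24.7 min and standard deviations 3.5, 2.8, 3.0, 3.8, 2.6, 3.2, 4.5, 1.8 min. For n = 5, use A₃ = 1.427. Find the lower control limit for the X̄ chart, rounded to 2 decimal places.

X̄̄ = (28.6 + 25.0 + 25.1 + 25.6 + 26.2 + 24.5 + 27.3 + 24.7) / 8 = 25.8750
s̄ = (3.5 + 2.8 + 3.0 + 3.8 + 2.6 + 3.2 + 4.5 + 1.8) / 8 = 3.1500
LCL = X̄̄ − A₃·s̄ = 25.8750 − 1.427 × 3.1500 = 21.3800

21.38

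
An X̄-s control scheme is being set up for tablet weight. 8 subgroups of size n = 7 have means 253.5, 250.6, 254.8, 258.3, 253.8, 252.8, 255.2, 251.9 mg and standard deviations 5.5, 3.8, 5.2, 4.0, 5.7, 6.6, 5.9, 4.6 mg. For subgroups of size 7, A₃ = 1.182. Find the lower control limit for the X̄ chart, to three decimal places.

X̄̄ = (253.5 + 250.6 + 254.8 + 258.3 + 253.8 + 252.8 + 255.2 + 251.9) / 8 = 253.8625
s̄ = (5.5 + 3.8 + 5.2 + 4.0 + 5.7 + 6.6 + 5.9 + 4.6) / 8 = 5.1625
LCL = X̄̄ − A₃·s̄ = 253.8625 − 1.182 × 5.1625 = 247.7604

247.760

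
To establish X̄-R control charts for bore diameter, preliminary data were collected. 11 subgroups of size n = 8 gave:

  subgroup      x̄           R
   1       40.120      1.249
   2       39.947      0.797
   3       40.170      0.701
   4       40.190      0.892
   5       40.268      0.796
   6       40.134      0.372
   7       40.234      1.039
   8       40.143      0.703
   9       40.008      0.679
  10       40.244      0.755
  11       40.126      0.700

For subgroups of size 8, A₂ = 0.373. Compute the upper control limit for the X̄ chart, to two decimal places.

X̄̄ = (40.120 + 39.947 + 40.170 + 40.190 + 40.268 + 40.134 + 40.234 + 40.143 + 40.008 + 40.244 + 40.126) / 11 = 441.5840 / 11 = 40.1440
R̄ = (1.249 + 0.797 + 0.701 + 0.892 + 0.796 + 0.372 + 1.039 + 0.703 + 0.679 + 0.755 + 0.700) / 11 = 8.6830 / 11 = 0.7894
UCL = X̄̄ + A₂·R̄ = 40.1440 + 0.373 × 0.7894 = 40.4384

40.44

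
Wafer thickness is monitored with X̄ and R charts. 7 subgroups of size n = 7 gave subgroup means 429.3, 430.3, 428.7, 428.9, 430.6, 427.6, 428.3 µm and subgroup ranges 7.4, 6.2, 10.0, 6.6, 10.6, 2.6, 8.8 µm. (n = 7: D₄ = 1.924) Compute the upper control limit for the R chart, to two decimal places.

R̄ = (7.4 + 6.2 + 10.0 + 6.6 + 10.6 + 2.6 + 8.8) / 7 = 52.2000 / 7 = 7.4571
UCL_R = D₄·R̄ = 1.924 × 7.4571 = 14.3475

14.35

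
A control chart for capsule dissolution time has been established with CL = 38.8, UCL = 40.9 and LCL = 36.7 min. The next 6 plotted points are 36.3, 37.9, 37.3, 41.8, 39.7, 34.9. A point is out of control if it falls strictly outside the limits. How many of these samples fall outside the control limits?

3

Compare each point to [36.7, 40.9]: sample 1 = 36.3 < LCL; sample 4 = 41.8 > UCL; sample 6 = 34.9 < LCL.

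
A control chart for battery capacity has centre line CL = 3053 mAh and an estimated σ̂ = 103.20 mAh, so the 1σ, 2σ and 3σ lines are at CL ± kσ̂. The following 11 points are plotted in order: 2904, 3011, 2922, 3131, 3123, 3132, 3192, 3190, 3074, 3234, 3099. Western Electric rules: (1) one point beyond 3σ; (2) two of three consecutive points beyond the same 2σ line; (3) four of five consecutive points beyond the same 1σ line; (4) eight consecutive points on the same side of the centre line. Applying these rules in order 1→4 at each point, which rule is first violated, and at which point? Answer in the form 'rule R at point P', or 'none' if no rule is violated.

Zone of each point (C = within 1σ̂, B = 1σ̂–2σ̂, A = 2σ̂–3σ̂, * = beyond 3σ̂; sign = side of CL): 1:-B, 2:-C, 3:-B, 4:+C, 5:+C, 6:+C, 7:+B, 8:+B, 9:+C, 10:+B, 11:+C
Rule 4 (eight consecutive points on the same side of the centre line) is satisfied at point 11.

rule 4 at point 11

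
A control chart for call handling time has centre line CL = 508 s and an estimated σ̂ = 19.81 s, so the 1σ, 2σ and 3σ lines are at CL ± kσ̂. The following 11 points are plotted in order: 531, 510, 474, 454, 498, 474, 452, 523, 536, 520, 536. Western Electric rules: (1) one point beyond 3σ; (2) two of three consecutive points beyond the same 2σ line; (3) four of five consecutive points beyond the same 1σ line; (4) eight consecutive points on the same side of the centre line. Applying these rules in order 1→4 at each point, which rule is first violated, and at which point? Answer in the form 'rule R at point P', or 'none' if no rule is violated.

Zone of each point (C = within 1σ̂, B = 1σ̂–2σ̂, A = 2σ̂–3σ̂, * = beyond 3σ̂; sign = side of CL): 1:+B, 2:+C, 3:-B, 4:-A, 5:-C, 6:-B, 7:-A, 8:+C, 9:+B, 10:+C, 11:+B
Rule 3 (four of five consecutive points beyond the same 1σ limit) is satisfied at point 7.

rule 3 at point 7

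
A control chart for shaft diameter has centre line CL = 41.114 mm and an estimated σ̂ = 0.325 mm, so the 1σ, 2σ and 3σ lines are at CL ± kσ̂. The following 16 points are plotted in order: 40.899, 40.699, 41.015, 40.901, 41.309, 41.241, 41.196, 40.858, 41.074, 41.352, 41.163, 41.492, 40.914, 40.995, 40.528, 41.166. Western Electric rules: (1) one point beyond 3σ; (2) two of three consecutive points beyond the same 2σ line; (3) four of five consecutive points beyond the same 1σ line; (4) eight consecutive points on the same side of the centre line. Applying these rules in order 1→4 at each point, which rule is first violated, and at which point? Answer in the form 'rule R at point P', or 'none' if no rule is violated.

Zone of each point (C = within 1σ̂, B = 1σ̂–2σ̂, A = 2σ̂–3σ̂, * = beyond 3σ̂; sign = side of CL): 1:-C, 2:-B, 3:-C, 4:-C, 5:+C, 6:+C, 7:+C, 8:-C, 9:-C, 10:+C, 11:+C, 12:+B, 13:-C, 14:-C, 15:-B, 16:+C
No rule fires across all 16 points.

none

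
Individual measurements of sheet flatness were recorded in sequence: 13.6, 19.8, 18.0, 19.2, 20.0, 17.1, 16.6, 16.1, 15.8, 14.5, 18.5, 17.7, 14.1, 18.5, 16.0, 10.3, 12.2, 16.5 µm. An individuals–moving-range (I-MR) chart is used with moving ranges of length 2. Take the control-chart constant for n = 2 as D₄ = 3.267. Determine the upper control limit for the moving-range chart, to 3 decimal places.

8.206

Moving ranges: 6.2, 1.8, 1.2, 0.8, 2.9, 0.5, 0.5, 0.3, 1.3, 4.0, 0.8, 3.6, 4.4, 2.5, 5.7, 1.9, 4.3; M̄R̄ = 42.7000 / 17 = 2.5118
UCL_MR = D₄·M̄R̄ = 3.267 × 2.5118 = 8.2059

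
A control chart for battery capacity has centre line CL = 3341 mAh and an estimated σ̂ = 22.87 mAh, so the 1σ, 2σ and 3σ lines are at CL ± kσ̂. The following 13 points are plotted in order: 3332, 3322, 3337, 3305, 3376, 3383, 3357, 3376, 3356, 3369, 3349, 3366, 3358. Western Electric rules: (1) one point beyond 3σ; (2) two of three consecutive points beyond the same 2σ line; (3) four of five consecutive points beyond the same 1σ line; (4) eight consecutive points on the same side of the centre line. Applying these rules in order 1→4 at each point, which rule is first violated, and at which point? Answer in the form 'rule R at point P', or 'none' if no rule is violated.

Zone of each point (C = within 1σ̂, B = 1σ̂–2σ̂, A = 2σ̂–3σ̂, * = beyond 3σ̂; sign = side of CL): 1:-C, 2:-C, 3:-C, 4:-B, 5:+B, 6:+B, 7:+C, 8:+B, 9:+C, 10:+B, 11:+C, 12:+B, 13:+C
Rule 4 (eight consecutive points on the same side of the centre line) is satisfied at point 12.

rule 4 at point 12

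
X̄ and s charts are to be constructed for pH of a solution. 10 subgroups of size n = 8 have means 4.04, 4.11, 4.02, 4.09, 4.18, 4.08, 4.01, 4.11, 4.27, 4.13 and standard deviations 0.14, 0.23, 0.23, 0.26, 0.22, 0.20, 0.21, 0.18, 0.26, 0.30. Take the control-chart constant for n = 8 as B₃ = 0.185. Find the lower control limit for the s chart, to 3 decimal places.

0.041

s̄ = (0.14 + 0.23 + 0.23 + 0.26 + 0.22 + 0.20 + 0.21 + 0.18 + 0.26 + 0.30) / 10 = 0.2230
LCL_s = B₃·s̄ = 0.185 × 0.2230 = 0.0413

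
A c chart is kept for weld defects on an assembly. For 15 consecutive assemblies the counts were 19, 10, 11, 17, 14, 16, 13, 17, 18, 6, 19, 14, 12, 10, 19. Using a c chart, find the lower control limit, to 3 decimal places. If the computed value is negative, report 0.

c̄ = (19 + 10 + 11 + 17 + 14 + 16 + 13 + 17 + 18 + 6 + 19 + 14 + 12 + 10 + 19) / 15 = 215 / 15 = 14.3333
LCL = c̄ − 3√c̄ = 14.3333 − 3 × 3.7859 = 2.9755

2.976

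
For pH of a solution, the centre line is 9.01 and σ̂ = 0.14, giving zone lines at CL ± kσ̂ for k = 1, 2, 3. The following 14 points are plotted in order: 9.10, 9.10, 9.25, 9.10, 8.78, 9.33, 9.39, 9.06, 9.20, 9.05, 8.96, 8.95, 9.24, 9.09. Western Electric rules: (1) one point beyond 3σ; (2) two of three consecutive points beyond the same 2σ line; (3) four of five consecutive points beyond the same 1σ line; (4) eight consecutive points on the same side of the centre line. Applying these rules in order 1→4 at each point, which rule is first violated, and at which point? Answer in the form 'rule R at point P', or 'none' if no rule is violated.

rule 2 at point 7

Zone of each point (C = within 1σ̂, B = 1σ̂–2σ̂, A = 2σ̂–3σ̂, * = beyond 3σ̂; sign = side of CL): 1:+C, 2:+C, 3:+B, 4:+C, 5:-B, 6:+A, 7:+A, 8:+C, 9:+B, 10:+C, 11:-C, 12:-C, 13:+B, 14:+C
Rule 2 (two of three consecutive points beyond the same 2σ limit) is satisfied at point 7.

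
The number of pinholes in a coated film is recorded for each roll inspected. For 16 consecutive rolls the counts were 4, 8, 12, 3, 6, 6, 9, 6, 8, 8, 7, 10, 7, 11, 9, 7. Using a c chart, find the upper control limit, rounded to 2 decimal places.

c̄ = (4 + 8 + 12 + 3 + 6 + 6 + 9 + 6 + 8 + 8 + 7 + 10 + 7 + 11 + 9 + 7) / 16 = 121 / 16 = 7.5625
UCL = c̄ + 3√c̄ = 7.5625 + 3 × √7.5625 = 7.5625 + 3 × 2.7500 = 15.8125

15.81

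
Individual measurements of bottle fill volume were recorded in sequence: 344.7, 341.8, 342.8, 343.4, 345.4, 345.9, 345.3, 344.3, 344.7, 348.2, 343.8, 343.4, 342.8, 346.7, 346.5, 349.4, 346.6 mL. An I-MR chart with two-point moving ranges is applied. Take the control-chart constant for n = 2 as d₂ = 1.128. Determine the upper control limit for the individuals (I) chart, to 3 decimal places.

X̄ = (344.7 + 341.8 + 342.8 + 343.4 + 345.4 + 345.9 + 345.3 + 344.3 + 344.7 + 348.2 + 343.8 + 343.4 + 342.8 + 346.7 + 346.5 + 349.4 + 346.6) / 17 = 345.0412
Moving ranges: 2.9, 1.0, 0.6, 2.0, 0.5, 0.6, 1.0, 0.4, 3.5, 4.4, 0.4, 0.6, 3.9, 0.2, 2.9, 2.8; M̄R̄ = 27.7000 / 16 = 1.7312
UCL = X̄ + 3·M̄R̄/d₂ = 345.0412 + 3 × 1.7312 / 1.128 = 349.6456

349.646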